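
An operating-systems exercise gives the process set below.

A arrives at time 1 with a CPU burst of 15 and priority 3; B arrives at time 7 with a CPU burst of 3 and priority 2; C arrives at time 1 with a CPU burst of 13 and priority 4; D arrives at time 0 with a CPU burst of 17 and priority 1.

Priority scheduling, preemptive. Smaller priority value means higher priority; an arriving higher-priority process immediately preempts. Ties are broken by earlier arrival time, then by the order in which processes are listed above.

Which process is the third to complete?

A

Schedule: | D 0-17 | B 17-20 | A 20-35 | C 35-48 |
Completion: A=35  B=20  C=48  D=17
Turnaround (C−A): A=34  B=13  C=47  D=17
Finish order: D → B → A → C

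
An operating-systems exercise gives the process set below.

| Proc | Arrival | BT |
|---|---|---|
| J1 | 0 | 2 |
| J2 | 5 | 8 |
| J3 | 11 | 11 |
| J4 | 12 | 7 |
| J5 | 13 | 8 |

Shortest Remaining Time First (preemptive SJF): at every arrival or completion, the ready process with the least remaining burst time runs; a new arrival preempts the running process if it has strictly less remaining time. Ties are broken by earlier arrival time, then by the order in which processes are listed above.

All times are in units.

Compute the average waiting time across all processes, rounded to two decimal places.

5.00

Timeline: | J1 0-2 | idle 2-5 | J2 5-13 | J4 13-20 | J5 20-28 | J3 28-39 |
Completion: J1=2  J2=13  J3=39  J4=20  J5=28
Waiting times: J1=0, J2=0, J3=17, J4=1, J5=7
Average waiting = (0+0+17+1+7) / 5 = 25/5 = 5.00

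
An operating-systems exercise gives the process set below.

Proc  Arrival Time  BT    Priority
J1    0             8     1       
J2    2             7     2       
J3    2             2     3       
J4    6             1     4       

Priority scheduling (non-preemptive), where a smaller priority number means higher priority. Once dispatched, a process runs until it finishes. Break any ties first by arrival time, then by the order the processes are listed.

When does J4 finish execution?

18

Schedule: | J1 0-8 | J2 8-15 | J3 15-17 | J4 17-18 |
Completion: J1=8  J2=15  J3=17  J4=18
Turnaround (C−A): J1=8  J2=13  J3=15  J4=12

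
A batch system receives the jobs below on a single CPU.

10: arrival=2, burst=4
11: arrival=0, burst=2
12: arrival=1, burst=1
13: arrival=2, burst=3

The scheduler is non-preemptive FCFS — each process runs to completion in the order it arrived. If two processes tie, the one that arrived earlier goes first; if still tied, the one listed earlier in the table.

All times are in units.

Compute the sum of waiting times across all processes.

Schedule: | 11 0-2 | 12 2-3 | 10 3-7 | 13 7-10 |
Completion: 10=7  11=2  12=3  13=10
Turnaround (C−A): 10=5  11=2  12=2  13=8
Waiting = turnaround − burst: 10=1, 11=0, 12=1, 13=5
Total waiting = 1 + 0 + 1 + 5 = 7

7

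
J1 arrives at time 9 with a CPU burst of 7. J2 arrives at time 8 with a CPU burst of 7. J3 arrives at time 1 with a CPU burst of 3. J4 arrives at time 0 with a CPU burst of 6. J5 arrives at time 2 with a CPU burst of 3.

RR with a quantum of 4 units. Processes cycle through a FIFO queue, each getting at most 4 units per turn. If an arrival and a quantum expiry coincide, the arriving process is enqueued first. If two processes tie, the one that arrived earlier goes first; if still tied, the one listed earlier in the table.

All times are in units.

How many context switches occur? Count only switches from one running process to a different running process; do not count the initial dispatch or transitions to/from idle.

Schedule: | J4 0-4 | J3 4-7 | J5 7-10 | J4 10-12 | J2 12-16 | J1 16-20 | J2 20-23 | J1 23-26 |
Completion: J1=26  J2=23  J3=7  J4=12  J5=10
Turnaround (C−A): J1=17  J2=15  J3=6  J4=12  J5=8

7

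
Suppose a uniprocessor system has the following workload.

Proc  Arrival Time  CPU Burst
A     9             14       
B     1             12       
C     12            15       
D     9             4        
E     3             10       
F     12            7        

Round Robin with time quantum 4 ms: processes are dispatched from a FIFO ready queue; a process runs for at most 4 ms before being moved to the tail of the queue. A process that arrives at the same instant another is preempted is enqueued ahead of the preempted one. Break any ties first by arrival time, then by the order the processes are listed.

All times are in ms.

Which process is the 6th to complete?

C

Timeline: | idle 0-1 | B 1-5 | E 5-9 | B 9-13 | A 13-17 | D 17-21 | E 21-25 | C 25-29 | F 29-33 | B 33-37 | A 37-41 | E 41-43 | C 43-47 | F 47-50 | A 50-54 | C 54-58 | A 58-60 | C 60-63 |
Completion: A=60  B=37  C=63  D=21  E=43  F=50
Turnaround (C−A): A=51  B=36  C=51  D=12  E=40  F=38
Finish order: D → B → E → F → A → C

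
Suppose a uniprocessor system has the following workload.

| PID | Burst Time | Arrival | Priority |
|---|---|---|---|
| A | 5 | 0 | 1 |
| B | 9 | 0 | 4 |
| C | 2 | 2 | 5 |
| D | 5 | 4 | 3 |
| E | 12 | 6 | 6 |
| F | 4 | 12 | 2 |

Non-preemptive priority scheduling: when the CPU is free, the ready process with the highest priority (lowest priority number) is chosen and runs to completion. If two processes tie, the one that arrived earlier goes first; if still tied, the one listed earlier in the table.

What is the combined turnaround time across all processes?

95

Timeline: | A 0-5 | D 5-10 | B 10-19 | F 19-23 | C 23-25 | E 25-37 |
Completion: A=5  B=19  C=25  D=10  E=37  F=23
Turnaround = completion − arrival: A=5, B=19, C=23, D=6, E=31, F=11
Total turnaround = 5 + 19 + 23 + 6 + 31 + 11 = 95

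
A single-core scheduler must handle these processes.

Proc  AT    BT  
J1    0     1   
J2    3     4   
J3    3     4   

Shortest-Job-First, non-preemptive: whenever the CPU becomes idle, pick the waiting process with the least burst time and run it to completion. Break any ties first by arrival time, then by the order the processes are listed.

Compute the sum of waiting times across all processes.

Gantt: | J1 0-1 | idle 1-3 | J2 3-7 | J3 7-11 |
Completion: J1=1  J2=7  J3=11
Turnaround (C−A): J1=1  J2=4  J3=8
Waiting = turnaround − burst: J1=0, J2=0, J3=4
Total waiting = 0 + 0 + 4 = 4

4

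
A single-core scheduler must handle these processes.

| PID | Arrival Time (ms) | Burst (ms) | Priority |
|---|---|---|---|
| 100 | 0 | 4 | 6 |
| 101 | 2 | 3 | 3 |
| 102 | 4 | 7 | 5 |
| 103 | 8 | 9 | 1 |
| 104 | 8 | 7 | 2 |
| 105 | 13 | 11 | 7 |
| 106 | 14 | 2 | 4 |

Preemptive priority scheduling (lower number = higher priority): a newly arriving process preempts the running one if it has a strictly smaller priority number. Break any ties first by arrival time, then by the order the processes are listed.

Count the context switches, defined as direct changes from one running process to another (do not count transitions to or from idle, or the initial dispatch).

Gantt: | 100 0-2 | 101 2-5 | 102 5-8 | 103 8-17 | 104 17-24 | 106 24-26 | 102 26-30 | 100 30-32 | 105 32-43 |
Completion: 100=32  101=5  102=30  103=17  104=24  105=43  106=26

8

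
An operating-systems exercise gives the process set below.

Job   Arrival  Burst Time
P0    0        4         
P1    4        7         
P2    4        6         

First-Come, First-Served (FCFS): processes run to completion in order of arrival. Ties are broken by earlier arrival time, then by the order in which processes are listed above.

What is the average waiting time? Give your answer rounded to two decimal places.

Gantt: | P0 0-4 | P1 4-11 | P2 11-17 |
Completion: P0=4  P1=11  P2=17
Turnaround (C−A): P0=4  P1=7  P2=13
Waiting times: P0=0, P1=0, P2=7
Average waiting = (0+0+7) / 3 = 7/3 = 2.33

2.33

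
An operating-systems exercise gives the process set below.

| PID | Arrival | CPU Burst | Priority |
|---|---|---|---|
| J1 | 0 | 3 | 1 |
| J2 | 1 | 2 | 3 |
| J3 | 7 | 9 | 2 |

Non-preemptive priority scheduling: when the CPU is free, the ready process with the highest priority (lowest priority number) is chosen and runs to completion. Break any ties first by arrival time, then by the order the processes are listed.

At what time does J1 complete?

3

Timeline: | J1 0-3 | J2 3-5 | idle 5-7 | J3 7-16 |
Completion: J1=3  J2=5  J3=16
Turnaround (C−A): J1=3  J2=4  J3=9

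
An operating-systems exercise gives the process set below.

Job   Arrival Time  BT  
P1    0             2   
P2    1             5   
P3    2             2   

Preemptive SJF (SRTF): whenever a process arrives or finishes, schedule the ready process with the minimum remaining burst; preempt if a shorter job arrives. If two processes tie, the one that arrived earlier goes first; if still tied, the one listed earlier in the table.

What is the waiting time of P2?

Timeline: | P1 0-2 | P3 2-4 | P2 4-9 |
Completion: P1=2  P2=9  P3=4
Turnaround (C−A): P1=2  P2=8  P3=2
Waiting(P2) = turnaround − burst = 8 − 5 = 3

3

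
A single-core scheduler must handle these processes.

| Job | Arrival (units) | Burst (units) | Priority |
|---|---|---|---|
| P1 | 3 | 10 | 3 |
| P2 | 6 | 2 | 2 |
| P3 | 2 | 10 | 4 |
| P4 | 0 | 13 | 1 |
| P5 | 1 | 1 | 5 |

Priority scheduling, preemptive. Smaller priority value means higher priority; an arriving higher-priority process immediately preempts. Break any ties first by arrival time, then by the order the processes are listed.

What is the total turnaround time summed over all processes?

Timeline: | P4 0-13 | P2 13-15 | P1 15-25 | P3 25-35 | P5 35-36 |
Completion: P1=25  P2=15  P3=35  P4=13  P5=36
Turnaround = completion − arrival: P1=22, P2=9, P3=33, P4=13, P5=35
Total turnaround = 22 + 9 + 33 + 13 + 35 = 112

112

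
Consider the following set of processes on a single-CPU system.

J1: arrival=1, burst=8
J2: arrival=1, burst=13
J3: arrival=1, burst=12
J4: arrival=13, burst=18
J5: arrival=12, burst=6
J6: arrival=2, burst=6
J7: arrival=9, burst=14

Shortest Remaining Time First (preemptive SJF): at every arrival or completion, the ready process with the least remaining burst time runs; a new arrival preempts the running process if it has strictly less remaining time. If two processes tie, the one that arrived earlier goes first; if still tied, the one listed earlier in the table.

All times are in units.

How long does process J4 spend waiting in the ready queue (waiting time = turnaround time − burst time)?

Timeline: | idle 0-1 | J1 1-2 | J6 2-8 | J1 8-15 | J5 15-21 | J3 21-33 | J2 33-46 | J7 46-60 | J4 60-78 |
Completion: J1=15  J2=46  J3=33  J4=78  J5=21  J6=8  J7=60
Turnaround (C−A): J1=14  J2=45  J3=32  J4=65  J5=9  J6=6  J7=51
Waiting(J4) = turnaround − burst = 65 − 18 = 47

47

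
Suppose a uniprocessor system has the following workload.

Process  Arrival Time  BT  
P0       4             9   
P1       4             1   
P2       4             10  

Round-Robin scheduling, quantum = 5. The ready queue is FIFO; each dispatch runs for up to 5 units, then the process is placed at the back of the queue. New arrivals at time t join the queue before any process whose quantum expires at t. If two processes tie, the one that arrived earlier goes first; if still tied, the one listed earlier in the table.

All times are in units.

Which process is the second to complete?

Gantt: | idle 0-4 | P0 4-9 | P1 9-10 | P2 10-15 | P0 15-19 | P2 19-24 |
Completion: P0=19  P1=10  P2=24
Turnaround (C−A): P0=15  P1=6  P2=20
Finish order: P1 → P0 → P2

P0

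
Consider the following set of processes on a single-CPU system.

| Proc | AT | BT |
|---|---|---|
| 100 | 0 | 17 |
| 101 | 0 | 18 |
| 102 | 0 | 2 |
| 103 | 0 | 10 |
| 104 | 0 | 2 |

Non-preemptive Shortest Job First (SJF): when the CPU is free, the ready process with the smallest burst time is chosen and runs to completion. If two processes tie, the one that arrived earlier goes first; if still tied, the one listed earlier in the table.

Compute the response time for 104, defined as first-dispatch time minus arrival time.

2

Gantt: | 102 0-2 | 104 2-4 | 103 4-14 | 100 14-31 | 101 31-49 |
Completion: 100=31  101=49  102=2  103=14  104=4
Turnaround (C−A): 100=31  101=49  102=2  103=14  104=4
Response(104) = first start − arrival = 2 − 0 = 2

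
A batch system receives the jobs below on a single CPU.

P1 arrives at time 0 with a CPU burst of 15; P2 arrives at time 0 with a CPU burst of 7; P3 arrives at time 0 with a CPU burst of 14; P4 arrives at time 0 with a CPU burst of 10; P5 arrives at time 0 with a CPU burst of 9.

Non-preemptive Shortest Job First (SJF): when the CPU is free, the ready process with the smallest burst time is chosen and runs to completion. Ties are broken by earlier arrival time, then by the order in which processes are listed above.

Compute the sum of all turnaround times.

Gantt: | P2 0-7 | P5 7-16 | P4 16-26 | P3 26-40 | P1 40-55 |
Completion: P1=55  P2=7  P3=40  P4=26  P5=16
Turnaround (C−A): P1=55  P2=7  P3=40  P4=26  P5=16
Turnaround = completion − arrival: P1=55, P2=7, P3=40, P4=26, P5=16
Total turnaround = 55 + 7 + 40 + 26 + 16 = 144

144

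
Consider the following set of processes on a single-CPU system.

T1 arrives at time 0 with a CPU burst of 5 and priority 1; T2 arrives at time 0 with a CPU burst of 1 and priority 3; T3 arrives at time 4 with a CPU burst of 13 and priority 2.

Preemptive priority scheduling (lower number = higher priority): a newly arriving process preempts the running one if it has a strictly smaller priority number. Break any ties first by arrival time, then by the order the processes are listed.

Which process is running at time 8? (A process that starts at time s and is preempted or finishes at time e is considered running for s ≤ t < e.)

T3

Gantt: | T1 0-5 | T3 5-18 | T2 18-19 |
Completion: T1=5  T2=19  T3=18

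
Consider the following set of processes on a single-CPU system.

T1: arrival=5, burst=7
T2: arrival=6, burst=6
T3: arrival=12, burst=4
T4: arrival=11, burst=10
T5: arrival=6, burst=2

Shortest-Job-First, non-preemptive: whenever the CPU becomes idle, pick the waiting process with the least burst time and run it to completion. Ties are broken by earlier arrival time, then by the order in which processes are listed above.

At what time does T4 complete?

34

Gantt: | idle 0-5 | T1 5-12 | T5 12-14 | T3 14-18 | T2 18-24 | T4 24-34 |
Completion: T1=12  T2=24  T3=18  T4=34  T5=14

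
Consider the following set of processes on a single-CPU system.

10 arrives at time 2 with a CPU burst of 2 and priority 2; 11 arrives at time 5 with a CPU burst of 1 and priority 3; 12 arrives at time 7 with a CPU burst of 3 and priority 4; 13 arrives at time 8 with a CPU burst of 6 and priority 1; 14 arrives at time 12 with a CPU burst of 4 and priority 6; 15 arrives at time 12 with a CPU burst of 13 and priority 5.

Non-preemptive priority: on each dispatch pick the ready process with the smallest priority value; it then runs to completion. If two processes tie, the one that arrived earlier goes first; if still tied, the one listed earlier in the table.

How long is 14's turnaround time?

Schedule: | idle 0-2 | 10 2-4 | idle 4-5 | 11 5-6 | idle 6-7 | 12 7-10 | 13 10-16 | 15 16-29 | 14 29-33 |
Completion: 10=4  11=6  12=10  13=16  14=33  15=29
Turnaround(14) = completion − arrival = 33 − 12 = 21

21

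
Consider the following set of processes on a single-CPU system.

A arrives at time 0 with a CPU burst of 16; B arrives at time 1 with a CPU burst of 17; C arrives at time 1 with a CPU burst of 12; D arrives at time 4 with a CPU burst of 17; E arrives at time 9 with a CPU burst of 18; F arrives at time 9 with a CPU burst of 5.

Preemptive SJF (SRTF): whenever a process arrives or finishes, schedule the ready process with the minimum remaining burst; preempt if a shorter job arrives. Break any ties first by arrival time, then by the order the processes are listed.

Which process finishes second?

F

Timeline: | A 0-1 | C 1-13 | F 13-18 | A 18-33 | B 33-50 | D 50-67 | E 67-85 |
Completion: A=33  B=50  C=13  D=67  E=85  F=18
Finish order: C → F → A → B → D → E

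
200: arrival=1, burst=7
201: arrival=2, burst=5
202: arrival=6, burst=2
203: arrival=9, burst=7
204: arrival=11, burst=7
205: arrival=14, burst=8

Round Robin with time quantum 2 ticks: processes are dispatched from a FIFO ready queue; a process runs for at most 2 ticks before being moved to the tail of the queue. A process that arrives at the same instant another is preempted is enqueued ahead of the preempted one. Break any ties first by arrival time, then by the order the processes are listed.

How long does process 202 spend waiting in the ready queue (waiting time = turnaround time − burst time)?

3

Gantt: | idle 0-1 | 200 1-3 | 201 3-5 | 200 5-7 | 201 7-9 | 202 9-11 | 200 11-13 | 203 13-15 | 201 15-16 | 204 16-18 | 200 18-19 | 205 19-21 | 203 21-23 | 204 23-25 | 205 25-27 | 203 27-29 | 204 29-31 | 205 31-33 | 203 33-34 | 204 34-35 | 205 35-37 |
Completion: 200=19  201=16  202=11  203=34  204=35  205=37
Waiting(202) = turnaround − burst = 5 − 2 = 3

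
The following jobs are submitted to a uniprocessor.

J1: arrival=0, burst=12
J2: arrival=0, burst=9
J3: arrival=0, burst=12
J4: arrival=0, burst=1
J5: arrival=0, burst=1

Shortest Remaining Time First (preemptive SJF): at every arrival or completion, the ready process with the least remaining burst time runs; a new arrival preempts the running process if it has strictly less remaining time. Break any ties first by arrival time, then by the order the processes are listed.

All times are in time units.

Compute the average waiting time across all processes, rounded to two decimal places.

7.40

Schedule: | J4 0-1 | J5 1-2 | J2 2-11 | J1 11-23 | J3 23-35 |
Completion: J1=23  J2=11  J3=35  J4=1  J5=2
Turnaround (C−A): J1=23  J2=11  J3=35  J4=1  J5=2
Waiting times: J1=11, J2=2, J3=23, J4=0, J5=1
Average waiting = (11+2+23+0+1) / 5 = 37/5 = 7.40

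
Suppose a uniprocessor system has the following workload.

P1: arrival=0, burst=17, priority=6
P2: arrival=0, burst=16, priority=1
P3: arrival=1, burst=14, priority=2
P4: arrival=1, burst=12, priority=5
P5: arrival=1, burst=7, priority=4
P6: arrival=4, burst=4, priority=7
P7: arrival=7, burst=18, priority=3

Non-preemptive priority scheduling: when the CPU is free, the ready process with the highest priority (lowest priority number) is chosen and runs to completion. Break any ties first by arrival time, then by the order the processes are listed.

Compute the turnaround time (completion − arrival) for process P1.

Schedule: | P2 0-16 | P3 16-30 | P7 30-48 | P5 48-55 | P4 55-67 | P1 67-84 | P6 84-88 |
Completion: P1=84  P2=16  P3=30  P4=67  P5=55  P6=88  P7=48
Turnaround (C−A): P1=84  P2=16  P3=29  P4=66  P5=54  P6=84  P7=41
Turnaround(P1) = completion − arrival = 84 − 0 = 84

84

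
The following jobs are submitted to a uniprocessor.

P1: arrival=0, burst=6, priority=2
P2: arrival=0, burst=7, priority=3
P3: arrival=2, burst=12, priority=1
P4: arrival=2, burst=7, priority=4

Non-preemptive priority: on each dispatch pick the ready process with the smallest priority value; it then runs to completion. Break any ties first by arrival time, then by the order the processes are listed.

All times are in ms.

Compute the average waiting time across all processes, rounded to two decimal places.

11.25

Timeline: | P1 0-6 | P3 6-18 | P2 18-25 | P4 25-32 |
Completion: P1=6  P2=25  P3=18  P4=32
Turnaround (C−A): P1=6  P2=25  P3=16  P4=30
Waiting times: P1=0, P2=18, P3=4, P4=23
Average waiting = (0+18+4+23) / 4 = 45/4 = 11.25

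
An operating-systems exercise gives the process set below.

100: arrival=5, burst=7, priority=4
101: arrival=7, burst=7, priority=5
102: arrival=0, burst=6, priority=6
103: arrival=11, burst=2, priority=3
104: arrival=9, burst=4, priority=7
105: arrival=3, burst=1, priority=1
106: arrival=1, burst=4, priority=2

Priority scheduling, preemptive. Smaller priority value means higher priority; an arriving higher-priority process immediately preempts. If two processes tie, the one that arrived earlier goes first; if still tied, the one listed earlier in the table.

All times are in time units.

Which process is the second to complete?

Timeline: | 102 0-1 | 106 1-3 | 105 3-4 | 106 4-6 | 100 6-11 | 103 11-13 | 100 13-15 | 101 15-22 | 102 22-27 | 104 27-31 |
Completion: 100=15  101=22  102=27  103=13  104=31  105=4  106=6
Turnaround (C−A): 100=10  101=15  102=27  103=2  104=22  105=1  106=5
Finish order: 105 → 106 → 103 → 100 → 101 → 102 → 104

106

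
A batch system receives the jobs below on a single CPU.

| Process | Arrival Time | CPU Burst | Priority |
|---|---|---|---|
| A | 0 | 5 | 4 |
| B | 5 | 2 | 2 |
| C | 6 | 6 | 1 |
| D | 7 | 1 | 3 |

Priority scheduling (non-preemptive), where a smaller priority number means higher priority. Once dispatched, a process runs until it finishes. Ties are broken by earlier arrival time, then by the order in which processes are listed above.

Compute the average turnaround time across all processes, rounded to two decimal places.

5.25

Gantt: | A 0-5 | B 5-7 | C 7-13 | D 13-14 |
Completion: A=5  B=7  C=13  D=14
Turnaround (C−A): A=5  B=2  C=7  D=7
Turnaround times: A=5, B=2, C=7, D=7
Average turnaround = (5+2+7+7) / 4 = 21/4 = 5.25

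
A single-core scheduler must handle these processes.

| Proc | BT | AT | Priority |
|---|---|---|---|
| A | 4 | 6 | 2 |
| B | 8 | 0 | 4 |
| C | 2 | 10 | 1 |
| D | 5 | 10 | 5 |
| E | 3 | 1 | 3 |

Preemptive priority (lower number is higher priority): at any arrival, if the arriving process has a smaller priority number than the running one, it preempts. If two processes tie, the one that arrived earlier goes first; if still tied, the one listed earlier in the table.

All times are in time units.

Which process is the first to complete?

Timeline: | B 0-1 | E 1-4 | B 4-6 | A 6-10 | C 10-12 | B 12-17 | D 17-22 |
Completion: A=10  B=17  C=12  D=22  E=4
Turnaround (C−A): A=4  B=17  C=2  D=12  E=3
Finish order: E → A → C → B → D

E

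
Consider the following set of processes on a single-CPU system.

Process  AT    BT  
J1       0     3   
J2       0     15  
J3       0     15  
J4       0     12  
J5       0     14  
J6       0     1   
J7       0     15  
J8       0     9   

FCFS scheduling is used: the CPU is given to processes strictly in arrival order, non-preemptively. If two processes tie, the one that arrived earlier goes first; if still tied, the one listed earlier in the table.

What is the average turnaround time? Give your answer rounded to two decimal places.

Schedule: | J1 0-3 | J2 3-18 | J3 18-33 | J4 33-45 | J5 45-59 | J6 59-60 | J7 60-75 | J8 75-84 |
Completion: J1=3  J2=18  J3=33  J4=45  J5=59  J6=60  J7=75  J8=84
Turnaround times: J1=3, J2=18, J3=33, J4=45, J5=59, J6=60, J7=75, J8=84
Average turnaround = (3+18+33+45+59+60+75+84) / 8 = 377/8 = 47.13

47.13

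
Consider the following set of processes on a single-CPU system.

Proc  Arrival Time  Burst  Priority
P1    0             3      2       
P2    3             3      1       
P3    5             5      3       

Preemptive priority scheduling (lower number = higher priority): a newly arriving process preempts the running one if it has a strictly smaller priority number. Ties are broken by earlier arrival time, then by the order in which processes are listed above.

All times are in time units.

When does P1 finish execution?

Timeline: | P1 0-3 | P2 3-6 | P3 6-11 |
Completion: P1=3  P2=6  P3=11
Turnaround (C−A): P1=3  P2=3  P3=6

3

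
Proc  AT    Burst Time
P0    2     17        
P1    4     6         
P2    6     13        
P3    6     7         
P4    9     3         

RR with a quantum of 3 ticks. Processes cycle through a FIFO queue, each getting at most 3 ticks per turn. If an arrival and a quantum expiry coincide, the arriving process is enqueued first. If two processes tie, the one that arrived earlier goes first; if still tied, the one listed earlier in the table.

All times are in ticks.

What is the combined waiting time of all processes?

104

Timeline: | idle 0-2 | P0 2-5 | P1 5-8 | P0 8-11 | P2 11-14 | P3 14-17 | P1 17-20 | P4 20-23 | P0 23-26 | P2 26-29 | P3 29-32 | P0 32-35 | P2 35-38 | P3 38-39 | P0 39-42 | P2 42-45 | P0 45-47 | P2 47-48 |
Completion: P0=47  P1=20  P2=48  P3=39  P4=23
Waiting = turnaround − burst: P0=28, P1=10, P2=29, P3=26, P4=11
Total waiting = 28 + 10 + 29 + 26 + 11 = 104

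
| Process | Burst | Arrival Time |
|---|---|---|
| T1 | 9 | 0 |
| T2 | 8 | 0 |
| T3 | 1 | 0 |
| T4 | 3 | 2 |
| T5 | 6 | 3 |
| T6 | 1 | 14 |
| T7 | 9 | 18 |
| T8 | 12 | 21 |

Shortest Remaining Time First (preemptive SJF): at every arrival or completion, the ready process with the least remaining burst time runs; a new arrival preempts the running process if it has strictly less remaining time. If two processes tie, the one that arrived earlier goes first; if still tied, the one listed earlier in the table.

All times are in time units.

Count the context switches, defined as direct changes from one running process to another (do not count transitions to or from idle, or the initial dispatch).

Timeline: | T3 0-1 | T2 1-2 | T4 2-5 | T5 5-11 | T2 11-14 | T6 14-15 | T2 15-19 | T1 19-28 | T7 28-37 | T8 37-49 |
Completion: T1=28  T2=19  T3=1  T4=5  T5=11  T6=15  T7=37  T8=49
Turnaround (C−A): T1=28  T2=19  T3=1  T4=3  T5=8  T6=1  T7=19  T8=28

9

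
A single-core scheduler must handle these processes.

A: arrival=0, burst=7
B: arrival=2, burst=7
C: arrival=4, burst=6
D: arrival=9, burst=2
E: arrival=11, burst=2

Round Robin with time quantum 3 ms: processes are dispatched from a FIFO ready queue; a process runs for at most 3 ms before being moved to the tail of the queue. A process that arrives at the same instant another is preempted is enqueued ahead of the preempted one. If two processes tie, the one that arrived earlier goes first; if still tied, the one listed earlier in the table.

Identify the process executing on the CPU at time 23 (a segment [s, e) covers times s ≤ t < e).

Gantt: | A 0-3 | B 3-6 | A 6-9 | C 9-12 | B 12-15 | D 15-17 | A 17-18 | E 18-20 | C 20-23 | B 23-24 |
Completion: A=18  B=24  C=23  D=17  E=20

B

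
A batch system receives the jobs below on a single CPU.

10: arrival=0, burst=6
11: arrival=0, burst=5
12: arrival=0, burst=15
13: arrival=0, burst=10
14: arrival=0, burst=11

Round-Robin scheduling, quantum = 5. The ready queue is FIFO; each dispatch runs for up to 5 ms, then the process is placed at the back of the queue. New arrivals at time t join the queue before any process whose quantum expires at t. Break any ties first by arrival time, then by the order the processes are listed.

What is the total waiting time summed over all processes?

Timeline: | 10 0-5 | 11 5-10 | 12 10-15 | 13 15-20 | 14 20-25 | 10 25-26 | 12 26-31 | 13 31-36 | 14 36-41 | 12 41-46 | 14 46-47 |
Completion: 10=26  11=10  12=46  13=36  14=47
Turnaround (C−A): 10=26  11=10  12=46  13=36  14=47
Waiting = turnaround − burst: 10=20, 11=5, 12=31, 13=26, 14=36
Total waiting = 20 + 5 + 31 + 26 + 36 = 118

118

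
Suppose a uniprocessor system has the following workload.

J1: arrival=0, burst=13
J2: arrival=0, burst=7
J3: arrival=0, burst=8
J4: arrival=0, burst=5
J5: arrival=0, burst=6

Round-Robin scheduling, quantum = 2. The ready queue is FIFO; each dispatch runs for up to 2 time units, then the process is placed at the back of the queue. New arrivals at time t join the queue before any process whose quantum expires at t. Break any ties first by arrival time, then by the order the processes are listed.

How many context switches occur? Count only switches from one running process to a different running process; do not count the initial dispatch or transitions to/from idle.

18

Timeline: | J1 0-2 | J2 2-4 | J3 4-6 | J4 6-8 | J5 8-10 | J1 10-12 | J2 12-14 | J3 14-16 | J4 16-18 | J5 18-20 | J1 20-22 | J2 22-24 | J3 24-26 | J4 26-27 | J5 27-29 | J1 29-31 | J2 31-32 | J3 32-34 | J1 34-39 |
Completion: J1=39  J2=32  J3=34  J4=27  J5=29
Turnaround (C−A): J1=39  J2=32  J3=34  J4=27  J5=29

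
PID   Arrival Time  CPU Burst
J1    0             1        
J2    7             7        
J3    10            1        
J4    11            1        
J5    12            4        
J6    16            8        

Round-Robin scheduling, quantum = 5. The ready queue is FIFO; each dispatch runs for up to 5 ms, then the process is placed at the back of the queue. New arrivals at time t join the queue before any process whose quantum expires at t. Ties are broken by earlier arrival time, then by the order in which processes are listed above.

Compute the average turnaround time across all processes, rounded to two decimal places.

Gantt: | J1 0-1 | idle 1-7 | J2 7-12 | J3 12-13 | J4 13-14 | J5 14-18 | J2 18-20 | J6 20-28 |
Completion: J1=1  J2=20  J3=13  J4=14  J5=18  J6=28
Turnaround (C−A): J1=1  J2=13  J3=3  J4=3  J5=6  J6=12
Turnaround times: J1=1, J2=13, J3=3, J4=3, J5=6, J6=12
Average turnaround = (1+13+3+3+6+12) / 6 = 38/6 = 6.33

6.33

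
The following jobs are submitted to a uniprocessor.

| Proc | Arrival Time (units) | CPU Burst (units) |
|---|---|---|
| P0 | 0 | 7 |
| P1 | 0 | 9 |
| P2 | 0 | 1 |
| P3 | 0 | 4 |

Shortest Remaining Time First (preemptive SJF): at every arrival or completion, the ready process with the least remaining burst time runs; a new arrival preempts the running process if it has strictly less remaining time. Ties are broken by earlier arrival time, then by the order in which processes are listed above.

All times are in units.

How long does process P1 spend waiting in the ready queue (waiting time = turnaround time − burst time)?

Timeline: | P2 0-1 | P3 1-5 | P0 5-12 | P1 12-21 |
Completion: P0=12  P1=21  P2=1  P3=5
Waiting(P1) = turnaround − burst = 21 − 9 = 12

12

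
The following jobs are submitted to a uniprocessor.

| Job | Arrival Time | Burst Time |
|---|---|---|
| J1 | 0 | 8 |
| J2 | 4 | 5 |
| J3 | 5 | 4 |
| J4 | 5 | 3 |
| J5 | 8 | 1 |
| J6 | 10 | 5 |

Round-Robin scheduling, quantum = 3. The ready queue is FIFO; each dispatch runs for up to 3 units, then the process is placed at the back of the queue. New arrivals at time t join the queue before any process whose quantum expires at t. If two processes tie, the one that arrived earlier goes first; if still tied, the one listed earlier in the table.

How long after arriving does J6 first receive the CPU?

10

Gantt: | J1 0-6 | J2 6-9 | J3 9-12 | J4 12-15 | J1 15-17 | J5 17-18 | J2 18-20 | J6 20-23 | J3 23-24 | J6 24-26 |
Completion: J1=17  J2=20  J3=24  J4=15  J5=18  J6=26
Turnaround (C−A): J1=17  J2=16  J3=19  J4=10  J5=10  J6=16
Response(J6) = first start − arrival = 20 − 10 = 10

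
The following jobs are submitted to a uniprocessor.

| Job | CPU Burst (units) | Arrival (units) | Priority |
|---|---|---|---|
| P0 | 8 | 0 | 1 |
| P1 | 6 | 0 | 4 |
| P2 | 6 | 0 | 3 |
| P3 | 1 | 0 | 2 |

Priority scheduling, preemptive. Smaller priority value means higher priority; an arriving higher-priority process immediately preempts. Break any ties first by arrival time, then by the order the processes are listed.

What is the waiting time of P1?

15

Timeline: | P0 0-8 | P3 8-9 | P2 9-15 | P1 15-21 |
Completion: P0=8  P1=21  P2=15  P3=9
Turnaround (C−A): P0=8  P1=21  P2=15  P3=9
Waiting(P1) = turnaround − burst = 21 − 6 = 15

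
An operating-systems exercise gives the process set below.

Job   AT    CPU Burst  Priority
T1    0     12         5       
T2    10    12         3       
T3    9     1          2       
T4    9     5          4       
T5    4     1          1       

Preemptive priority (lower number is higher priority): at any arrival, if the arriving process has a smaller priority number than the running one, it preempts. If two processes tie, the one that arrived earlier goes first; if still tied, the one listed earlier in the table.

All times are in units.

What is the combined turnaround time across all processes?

63

Timeline: | T1 0-4 | T5 4-5 | T1 5-9 | T3 9-10 | T2 10-22 | T4 22-27 | T1 27-31 |
Completion: T1=31  T2=22  T3=10  T4=27  T5=5
Turnaround = completion − arrival: T1=31, T2=12, T3=1, T4=18, T5=1
Total turnaround = 31 + 12 + 1 + 18 + 1 = 63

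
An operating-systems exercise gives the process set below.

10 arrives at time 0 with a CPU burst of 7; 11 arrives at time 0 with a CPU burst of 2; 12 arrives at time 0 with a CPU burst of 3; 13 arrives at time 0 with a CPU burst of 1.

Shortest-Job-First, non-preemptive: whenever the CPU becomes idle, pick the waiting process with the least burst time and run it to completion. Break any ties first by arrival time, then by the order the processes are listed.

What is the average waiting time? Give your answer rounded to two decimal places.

Gantt: | 13 0-1 | 11 1-3 | 12 3-6 | 10 6-13 |
Completion: 10=13  11=3  12=6  13=1
Waiting times: 10=6, 11=1, 12=3, 13=0
Average waiting = (6+1+3+0) / 4 = 10/4 = 2.50

2.50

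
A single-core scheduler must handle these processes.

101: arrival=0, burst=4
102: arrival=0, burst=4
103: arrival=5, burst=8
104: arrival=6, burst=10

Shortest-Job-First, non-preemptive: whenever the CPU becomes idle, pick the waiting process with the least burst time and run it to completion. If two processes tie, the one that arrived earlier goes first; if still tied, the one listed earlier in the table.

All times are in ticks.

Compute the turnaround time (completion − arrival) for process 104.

20

Gantt: | 101 0-4 | 102 4-8 | 103 8-16 | 104 16-26 |
Completion: 101=4  102=8  103=16  104=26
Turnaround(104) = completion − arrival = 26 − 6 = 20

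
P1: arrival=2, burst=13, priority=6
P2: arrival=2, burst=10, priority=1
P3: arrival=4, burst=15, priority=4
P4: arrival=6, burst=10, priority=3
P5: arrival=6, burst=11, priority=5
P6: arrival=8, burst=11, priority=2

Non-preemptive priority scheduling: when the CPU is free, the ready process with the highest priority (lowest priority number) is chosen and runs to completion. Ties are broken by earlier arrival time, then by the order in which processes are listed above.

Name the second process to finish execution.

Timeline: | idle 0-2 | P2 2-12 | P6 12-23 | P4 23-33 | P3 33-48 | P5 48-59 | P1 59-72 |
Completion: P1=72  P2=12  P3=48  P4=33  P5=59  P6=23
Turnaround (C−A): P1=70  P2=10  P3=44  P4=27  P5=53  P6=15
Finish order: P2 → P6 → P4 → P3 → P5 → P1

P6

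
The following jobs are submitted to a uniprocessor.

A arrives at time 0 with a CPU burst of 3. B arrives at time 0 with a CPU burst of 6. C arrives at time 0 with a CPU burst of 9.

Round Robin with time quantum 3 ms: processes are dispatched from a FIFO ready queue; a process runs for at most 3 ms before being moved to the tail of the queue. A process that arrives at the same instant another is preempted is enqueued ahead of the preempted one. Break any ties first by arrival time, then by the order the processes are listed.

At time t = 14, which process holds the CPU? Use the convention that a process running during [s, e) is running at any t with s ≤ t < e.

C

Timeline: | A 0-3 | B 3-6 | C 6-9 | B 9-12 | C 12-18 |
Completion: A=3  B=12  C=18
Turnaround (C−A): A=3  B=12  C=18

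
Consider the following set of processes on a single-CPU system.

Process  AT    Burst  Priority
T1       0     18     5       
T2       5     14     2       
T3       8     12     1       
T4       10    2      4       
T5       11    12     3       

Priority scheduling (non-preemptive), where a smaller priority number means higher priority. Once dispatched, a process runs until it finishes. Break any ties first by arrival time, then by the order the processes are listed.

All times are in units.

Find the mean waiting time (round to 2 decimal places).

Schedule: | T1 0-18 | T3 18-30 | T2 30-44 | T5 44-56 | T4 56-58 |
Completion: T1=18  T2=44  T3=30  T4=58  T5=56
Turnaround (C−A): T1=18  T2=39  T3=22  T4=48  T5=45
Waiting times: T1=0, T2=25, T3=10, T4=46, T5=33
Average waiting = (0+25+10+46+33) / 5 = 114/5 = 22.80

22.80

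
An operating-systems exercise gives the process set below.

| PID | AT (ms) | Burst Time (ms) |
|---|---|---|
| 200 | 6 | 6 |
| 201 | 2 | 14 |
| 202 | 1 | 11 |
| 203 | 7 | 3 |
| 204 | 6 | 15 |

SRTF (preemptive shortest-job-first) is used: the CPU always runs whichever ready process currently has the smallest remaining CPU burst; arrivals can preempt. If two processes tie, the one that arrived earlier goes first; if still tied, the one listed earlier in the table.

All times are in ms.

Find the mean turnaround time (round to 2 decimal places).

Timeline: | idle 0-1 | 202 1-7 | 203 7-10 | 202 10-15 | 200 15-21 | 201 21-35 | 204 35-50 |
Completion: 200=21  201=35  202=15  203=10  204=50
Turnaround (C−A): 200=15  201=33  202=14  203=3  204=44
Turnaround times: 200=15, 201=33, 202=14, 203=3, 204=44
Average turnaround = (15+33+14+3+44) / 5 = 109/5 = 21.80

21.80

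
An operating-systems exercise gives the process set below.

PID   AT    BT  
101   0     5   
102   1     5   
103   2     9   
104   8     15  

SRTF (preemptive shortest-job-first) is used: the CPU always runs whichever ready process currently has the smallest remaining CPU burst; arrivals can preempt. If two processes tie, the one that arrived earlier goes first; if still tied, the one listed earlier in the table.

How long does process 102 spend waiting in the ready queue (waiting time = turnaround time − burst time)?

4

Timeline: | 101 0-5 | 102 5-10 | 103 10-19 | 104 19-34 |
Completion: 101=5  102=10  103=19  104=34
Turnaround (C−A): 101=5  102=9  103=17  104=26
Waiting(102) = turnaround − burst = 9 − 5 = 4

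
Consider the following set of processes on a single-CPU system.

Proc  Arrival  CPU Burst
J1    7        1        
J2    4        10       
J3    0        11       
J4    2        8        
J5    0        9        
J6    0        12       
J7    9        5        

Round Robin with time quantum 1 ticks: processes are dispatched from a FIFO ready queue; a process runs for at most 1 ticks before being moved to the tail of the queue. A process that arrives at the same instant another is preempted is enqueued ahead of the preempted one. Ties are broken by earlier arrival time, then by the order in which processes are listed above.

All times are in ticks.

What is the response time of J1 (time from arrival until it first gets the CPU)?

4

Schedule: | J3 0-1 | J5 1-2 | J6 2-3 | J3 3-4 | J4 4-5 | J5 5-6 | J6 6-7 | J2 7-8 | J3 8-9 | J4 9-10 | J5 10-11 | J1 11-12 | J6 12-13 | J2 13-14 | J7 14-15 | J3 15-16 | J4 16-17 | J5 17-18 | J6 18-19 | J2 19-20 | J7 20-21 | J3 21-22 | J4 22-23 | J5 23-24 | J6 24-25 | J2 25-26 | J7 26-27 | J3 27-28 | J4 28-29 | J5 29-30 | J6 30-31 | J2 31-32 | J7 32-33 | J3 33-34 | J4 34-35 | J5 35-36 | J6 36-37 | J2 37-38 | J7 38-39 | J3 39-40 | J4 40-41 | J5 41-42 | J6 42-43 | J2 43-44 | J3 44-45 | J4 45-46 | J5 46-47 | J6 47-48 | J2 48-49 | J3 49-50 | J6 50-51 | J2 51-52 | J3 52-53 | J6 53-54 | J2 54-55 | J6 55-56 |
Completion: J1=12  J2=55  J3=53  J4=46  J5=47  J6=56  J7=39
Response(J1) = first start − arrival = 11 − 7 = 4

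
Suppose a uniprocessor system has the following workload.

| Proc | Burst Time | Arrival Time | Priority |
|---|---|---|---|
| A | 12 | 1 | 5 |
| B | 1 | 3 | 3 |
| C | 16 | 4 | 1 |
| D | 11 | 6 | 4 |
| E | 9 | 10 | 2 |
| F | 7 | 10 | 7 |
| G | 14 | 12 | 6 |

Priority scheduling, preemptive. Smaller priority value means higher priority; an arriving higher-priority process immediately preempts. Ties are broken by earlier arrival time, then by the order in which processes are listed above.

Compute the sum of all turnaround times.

Timeline: | idle 0-1 | A 1-3 | B 3-4 | C 4-20 | E 20-29 | D 29-40 | A 40-50 | G 50-64 | F 64-71 |
Completion: A=50  B=4  C=20  D=40  E=29  F=71  G=64
Turnaround = completion − arrival: A=49, B=1, C=16, D=34, E=19, F=61, G=52
Total turnaround = 49 + 1 + 16 + 34 + 19 + 61 + 52 = 232

232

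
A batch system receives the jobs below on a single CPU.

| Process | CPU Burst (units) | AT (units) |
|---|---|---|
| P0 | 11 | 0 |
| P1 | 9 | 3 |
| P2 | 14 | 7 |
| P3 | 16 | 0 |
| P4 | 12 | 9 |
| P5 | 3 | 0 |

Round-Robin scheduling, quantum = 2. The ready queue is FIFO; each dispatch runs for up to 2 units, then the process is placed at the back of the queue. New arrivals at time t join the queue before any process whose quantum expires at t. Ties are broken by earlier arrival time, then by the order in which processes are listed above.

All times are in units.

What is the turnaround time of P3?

63

Gantt: | P0 0-2 | P3 2-4 | P5 4-6 | P0 6-8 | P1 8-10 | P3 10-12 | P5 12-13 | P2 13-15 | P0 15-17 | P4 17-19 | P1 19-21 | P3 21-23 | P2 23-25 | P0 25-27 | P4 27-29 | P1 29-31 | P3 31-33 | P2 33-35 | P0 35-37 | P4 37-39 | P1 39-41 | P3 41-43 | P2 43-45 | P0 45-46 | P4 46-48 | P1 48-49 | P3 49-51 | P2 51-53 | P4 53-55 | P3 55-57 | P2 57-59 | P4 59-61 | P3 61-63 | P2 63-65 |
Completion: P0=46  P1=49  P2=65  P3=63  P4=61  P5=13
Turnaround(P3) = completion − arrival = 63 − 0 = 63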